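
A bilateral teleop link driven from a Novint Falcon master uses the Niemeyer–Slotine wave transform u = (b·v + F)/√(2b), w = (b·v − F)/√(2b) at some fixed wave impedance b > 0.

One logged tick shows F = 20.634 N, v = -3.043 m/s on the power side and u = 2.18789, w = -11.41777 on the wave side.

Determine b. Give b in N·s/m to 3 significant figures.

u + w = -9.22988;  u + w = √(2b)·v, so √(2b) = -9.22988/(-3.043) = 3.03315.
b = (√(2b))²/2 = 9.20001/2 = 4.60000.
(Check via u − w = 2F/√(2b): u − w = 13.60566, 2F/√(2b) = 13.60565.)

b = 4.6 N·s/m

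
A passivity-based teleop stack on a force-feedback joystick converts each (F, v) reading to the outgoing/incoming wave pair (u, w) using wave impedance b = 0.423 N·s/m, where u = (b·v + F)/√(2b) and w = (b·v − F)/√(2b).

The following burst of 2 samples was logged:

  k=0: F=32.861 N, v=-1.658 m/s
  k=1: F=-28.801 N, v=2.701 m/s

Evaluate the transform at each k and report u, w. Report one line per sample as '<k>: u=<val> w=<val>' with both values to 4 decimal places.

k=0: b·v=0.423×(-1.658)=-0.7013; √(2b)=0.9198; u=(-0.7013+32.861)/0.9198=34.9644, w=(-0.7013−32.861)/0.9198=-36.4894
k=1: b·v=0.423×2.701=1.1425; √(2b)=0.9198; u=(1.1425+(-28.801))/0.9198=-30.0707, w=(1.1425−(-28.801))/0.9198=32.5550

0: u=34.9644 w=-36.4894
1: u=-30.0707 w=32.5550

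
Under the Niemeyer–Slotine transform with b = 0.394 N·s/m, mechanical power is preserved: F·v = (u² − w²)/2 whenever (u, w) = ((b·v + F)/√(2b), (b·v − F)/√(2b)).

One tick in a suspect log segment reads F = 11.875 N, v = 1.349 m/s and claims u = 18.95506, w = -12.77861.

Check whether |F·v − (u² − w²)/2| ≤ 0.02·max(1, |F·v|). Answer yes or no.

F·v = 11.875×1.349 = 16.01938 W.
(u² − w²)/2 = (359.29430 − 163.29287)/2 = 98.00071 W.
|Δ| = 81.98134;  2% of max(1, |F·v|) = 0.32039.

no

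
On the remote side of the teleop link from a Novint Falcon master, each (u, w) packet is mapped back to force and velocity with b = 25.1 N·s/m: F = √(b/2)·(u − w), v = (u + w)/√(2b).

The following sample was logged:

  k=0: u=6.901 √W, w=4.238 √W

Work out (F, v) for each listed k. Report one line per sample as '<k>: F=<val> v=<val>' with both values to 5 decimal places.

0: F=9.43394 v=1.57215

k=0: u−w=2.66300, u+w=11.13900; √(b/2)=3.54260, √(2b)=7.08520; F=3.54260×2.663=9.43394, v=11.13900/7.08520=1.57215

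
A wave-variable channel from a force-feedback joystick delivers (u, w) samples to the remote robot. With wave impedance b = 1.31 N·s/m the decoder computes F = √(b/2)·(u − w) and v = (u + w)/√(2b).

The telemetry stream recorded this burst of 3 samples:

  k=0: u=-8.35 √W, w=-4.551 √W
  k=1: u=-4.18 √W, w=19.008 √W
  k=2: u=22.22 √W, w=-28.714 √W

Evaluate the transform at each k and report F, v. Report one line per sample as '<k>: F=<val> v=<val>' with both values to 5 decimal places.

k=0: u−w=-3.79900, u+w=-12.90100; √(b/2)=0.80932, √(2b)=1.61864; F=0.80932×(-3.799)=-3.07461, v=-12.90100/1.61864=-7.97026
k=1: u−w=-23.18800, u+w=14.82800; √(b/2)=0.80932, √(2b)=1.61864; F=0.80932×(-23.188)=-18.76653, v=14.82800/1.61864=9.16077
k=2: u−w=50.93400, u+w=-6.49400; √(b/2)=0.80932, √(2b)=1.61864; F=0.80932×50.934=41.22194, v=-6.49400/1.61864=-4.01201

0: F=-3.07461 v=-7.97026
1: F=-18.76653 v=9.16077
2: F=41.22194 v=-4.01201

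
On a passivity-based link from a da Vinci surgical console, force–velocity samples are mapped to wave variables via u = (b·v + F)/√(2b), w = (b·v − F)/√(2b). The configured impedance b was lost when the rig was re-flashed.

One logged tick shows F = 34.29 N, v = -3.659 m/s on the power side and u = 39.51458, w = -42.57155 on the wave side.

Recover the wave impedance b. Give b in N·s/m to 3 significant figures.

u + w = -3.05697;  u + w = √(2b)·v, so √(2b) = -3.05697/(-3.659) = 0.83547.
b = (√(2b))²/2 = 0.69800/2 = 0.34900.
(Check via u − w = 2F/√(2b): u − w = 82.08613, 2F/√(2b) = 82.08593.)

b = 0.349 N·s/m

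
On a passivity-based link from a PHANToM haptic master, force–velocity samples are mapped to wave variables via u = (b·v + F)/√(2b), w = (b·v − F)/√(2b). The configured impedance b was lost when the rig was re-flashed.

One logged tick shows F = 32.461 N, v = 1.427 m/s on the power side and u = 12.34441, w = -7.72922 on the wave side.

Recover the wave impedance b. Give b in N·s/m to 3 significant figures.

b = 5.23 N·s/m

u + w = 4.61519;  u + w = √(2b)·v, so √(2b) = 4.61519/1.427 = 3.23419.
b = (√(2b))²/2 = 10.45999/2 = 5.22999.
(Check via u − w = 2F/√(2b): u − w = 20.07363, 2F/√(2b) = 20.07365.)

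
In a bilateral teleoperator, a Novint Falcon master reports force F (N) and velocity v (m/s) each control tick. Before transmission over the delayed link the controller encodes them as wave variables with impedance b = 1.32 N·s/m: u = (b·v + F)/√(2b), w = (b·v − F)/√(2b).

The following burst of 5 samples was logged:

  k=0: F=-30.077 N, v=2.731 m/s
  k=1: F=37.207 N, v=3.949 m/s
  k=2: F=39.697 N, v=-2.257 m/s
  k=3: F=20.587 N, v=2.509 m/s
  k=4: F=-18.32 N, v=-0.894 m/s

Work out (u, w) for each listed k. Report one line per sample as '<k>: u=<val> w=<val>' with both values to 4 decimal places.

0: u=-16.2924 w=20.7298
1: u=26.1075 w=-19.6911
2: u=22.5982 w=-26.2654
3: u=14.7087 w=-10.6321
4: u=-12.0015 w=10.5489

k=0: b·v=1.32×2.731=3.6049; √(2b)=1.6248; u=(3.6049+(-30.077))/1.6248=-16.2924, w=(3.6049−(-30.077))/1.6248=20.7298
k=1: b·v=1.32×3.949=5.2127; √(2b)=1.6248; u=(5.2127+37.207)/1.6248=26.1075, w=(5.2127−37.207)/1.6248=-19.6911
k=2: b·v=1.32×(-2.257)=-2.9792; √(2b)=1.6248; u=(-2.9792+39.697)/1.6248=22.5982, w=(-2.9792−39.697)/1.6248=-26.2654
k=3: b·v=1.32×2.509=3.3119; √(2b)=1.6248; u=(3.3119+20.587)/1.6248=14.7087, w=(3.3119−20.587)/1.6248=-10.6321
k=4: b·v=1.32×(-0.894)=-1.1801; √(2b)=1.6248; u=(-1.1801+(-18.32))/1.6248=-12.0015, w=(-1.1801−(-18.32))/1.6248=10.5489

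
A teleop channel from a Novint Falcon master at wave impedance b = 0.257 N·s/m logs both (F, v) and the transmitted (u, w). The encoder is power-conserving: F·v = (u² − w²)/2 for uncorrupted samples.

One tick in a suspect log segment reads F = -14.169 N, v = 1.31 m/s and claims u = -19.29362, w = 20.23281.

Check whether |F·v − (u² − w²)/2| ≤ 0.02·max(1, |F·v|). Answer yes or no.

yes

F·v = (-14.169)×1.31 = -18.56139 W.
(u² − w²)/2 = (372.24377 − 409.36660)/2 = -18.56141 W.
|Δ| = 0.00002;  2% of max(1, |F·v|) = 0.37123.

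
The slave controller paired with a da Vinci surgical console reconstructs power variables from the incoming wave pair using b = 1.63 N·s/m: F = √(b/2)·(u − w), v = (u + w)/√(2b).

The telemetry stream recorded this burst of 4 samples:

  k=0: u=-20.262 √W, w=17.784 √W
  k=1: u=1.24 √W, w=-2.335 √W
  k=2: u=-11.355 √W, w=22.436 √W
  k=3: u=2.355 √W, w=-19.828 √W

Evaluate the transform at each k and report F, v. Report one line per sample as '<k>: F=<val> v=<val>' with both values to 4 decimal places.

0: F=-34.3469 v=-1.3724
1: F=3.2274 v=-0.6065
2: F=-30.5056 v=6.1372
3: F=20.0262 v=-9.6774

k=0: u−w=-38.0460, u+w=-2.4780; √(b/2)=0.9028, √(2b)=1.8055; F=0.9028×(-38.046)=-34.3469, v=-2.4780/1.8055=-1.3724
k=1: u−w=3.5750, u+w=-1.0950; √(b/2)=0.9028, √(2b)=1.8055; F=0.9028×3.575=3.2274, v=-1.0950/1.8055=-0.6065
k=2: u−w=-33.7910, u+w=11.0810; √(b/2)=0.9028, √(2b)=1.8055; F=0.9028×(-33.791)=-30.5056, v=11.0810/1.8055=6.1372
k=3: u−w=22.1830, u+w=-17.4730; √(b/2)=0.9028, √(2b)=1.8055; F=0.9028×22.183=20.0262, v=-17.4730/1.8055=-9.6774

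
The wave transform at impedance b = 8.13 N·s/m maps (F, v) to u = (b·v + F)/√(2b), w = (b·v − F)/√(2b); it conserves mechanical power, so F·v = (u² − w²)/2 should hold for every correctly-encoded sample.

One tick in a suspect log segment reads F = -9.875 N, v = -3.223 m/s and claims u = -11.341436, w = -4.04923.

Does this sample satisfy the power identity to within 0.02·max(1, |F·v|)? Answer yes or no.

F·v = (-9.875)×(-3.223) = 31.827125 W.
(u² − w²)/2 = (128.628171 − 16.396264)/2 = 56.115953 W.
|Δ| = 24.288828;  2% of max(1, |F·v|) = 0.636543.

no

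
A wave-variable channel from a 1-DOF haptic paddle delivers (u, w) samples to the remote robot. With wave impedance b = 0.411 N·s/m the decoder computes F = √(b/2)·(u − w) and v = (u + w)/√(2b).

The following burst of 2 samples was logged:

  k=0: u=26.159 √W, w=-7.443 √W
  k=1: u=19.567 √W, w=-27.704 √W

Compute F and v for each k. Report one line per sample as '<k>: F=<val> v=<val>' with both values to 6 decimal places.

k=0: u−w=33.602000, u+w=18.716000; √(b/2)=0.453321, √(2b)=0.906642; F=0.453321×33.602=15.232495, v=18.716000/0.906642=20.643205
k=1: u−w=47.271000, u+w=-8.137000; √(b/2)=0.453321, √(2b)=0.906642; F=0.453321×47.271=21.428941, v=-8.137000/0.906642=-8.974875

0: F=15.232495 v=20.643205
1: F=21.428941 v=-8.974875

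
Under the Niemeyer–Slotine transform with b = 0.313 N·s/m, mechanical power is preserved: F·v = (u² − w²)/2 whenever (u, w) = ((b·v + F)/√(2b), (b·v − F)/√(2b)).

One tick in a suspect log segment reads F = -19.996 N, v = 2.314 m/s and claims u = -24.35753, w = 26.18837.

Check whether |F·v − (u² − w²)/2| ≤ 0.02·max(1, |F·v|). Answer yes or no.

F·v = (-19.996)×2.314 = -46.2707 W.
(u² − w²)/2 = (593.2893 − 685.8307)/2 = -46.2707 W.
|Δ| = 0.0000;  2% of max(1, |F·v|) = 0.9254.

yes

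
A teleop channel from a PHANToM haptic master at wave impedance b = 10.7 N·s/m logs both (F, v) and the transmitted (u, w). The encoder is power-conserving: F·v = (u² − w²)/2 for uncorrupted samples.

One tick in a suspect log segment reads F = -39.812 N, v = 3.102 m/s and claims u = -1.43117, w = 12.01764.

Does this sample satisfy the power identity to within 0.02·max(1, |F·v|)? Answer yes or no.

no

F·v = (-39.812)×3.102 = -123.49682 W.
(u² − w²)/2 = (2.04825 − 144.42367)/2 = -71.18771 W.
|Δ| = 52.30911;  2% of max(1, |F·v|) = 2.46994.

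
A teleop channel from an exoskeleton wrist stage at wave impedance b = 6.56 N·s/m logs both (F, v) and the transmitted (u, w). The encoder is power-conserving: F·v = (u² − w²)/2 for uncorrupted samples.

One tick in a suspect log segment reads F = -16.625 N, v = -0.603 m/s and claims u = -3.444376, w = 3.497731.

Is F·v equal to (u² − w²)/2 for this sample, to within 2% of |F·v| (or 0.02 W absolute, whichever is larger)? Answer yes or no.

no

F·v = (-16.625)×(-0.603) = 10.024875 W.
(u² − w²)/2 = (11.863726 − 12.234122)/2 = -0.185198 W.
|Δ| = 10.210073;  2% of max(1, |F·v|) = 0.200497.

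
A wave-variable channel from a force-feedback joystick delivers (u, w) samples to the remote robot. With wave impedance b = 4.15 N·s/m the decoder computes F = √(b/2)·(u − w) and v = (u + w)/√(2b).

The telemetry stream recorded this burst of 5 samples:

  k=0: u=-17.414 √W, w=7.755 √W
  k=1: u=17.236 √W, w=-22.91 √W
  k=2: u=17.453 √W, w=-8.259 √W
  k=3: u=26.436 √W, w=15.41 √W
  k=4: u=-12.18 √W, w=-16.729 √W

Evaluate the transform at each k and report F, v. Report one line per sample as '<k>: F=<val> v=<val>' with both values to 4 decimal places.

k=0: u−w=-25.1690, u+w=-9.6590; √(b/2)=1.4405, √(2b)=2.8810; F=1.4405×(-25.169)=-36.2556, v=-9.6590/2.8810=-3.3527
k=1: u−w=40.1460, u+w=-5.6740; √(b/2)=1.4405, √(2b)=2.8810; F=1.4405×40.146=57.8298, v=-5.6740/2.8810=-1.9695
k=2: u−w=25.7120, u+w=9.1940; √(b/2)=1.4405, √(2b)=2.8810; F=1.4405×25.712=37.0378, v=9.1940/2.8810=3.1913
k=3: u−w=11.0260, u+w=41.8460; √(b/2)=1.4405, √(2b)=2.8810; F=1.4405×11.026=15.8828, v=41.8460/2.8810=14.5250
k=4: u−w=4.5490, u+w=-28.9090; √(b/2)=1.4405, √(2b)=2.8810; F=1.4405×4.549=6.5528, v=-28.9090/2.8810=-10.0345

0: F=-36.2556 v=-3.3527
1: F=57.8298 v=-1.9695
2: F=37.0378 v=3.1913
3: F=15.8828 v=14.5250
4: F=6.5528 v=-10.0345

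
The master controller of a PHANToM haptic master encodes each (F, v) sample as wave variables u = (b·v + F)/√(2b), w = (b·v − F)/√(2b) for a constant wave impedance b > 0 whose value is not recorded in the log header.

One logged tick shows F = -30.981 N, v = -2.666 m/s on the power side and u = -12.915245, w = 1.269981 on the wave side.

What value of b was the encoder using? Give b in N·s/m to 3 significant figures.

b = 9.54 N·s/m

u + w = -11.645264;  u + w = √(2b)·v, so √(2b) = -11.645264/(-2.666) = 4.368066.
b = (√(2b))²/2 = 19.080001/2 = 9.540000.
(Check via u − w = 2F/√(2b): u − w = -14.185226, 2F/√(2b) = -14.185225.)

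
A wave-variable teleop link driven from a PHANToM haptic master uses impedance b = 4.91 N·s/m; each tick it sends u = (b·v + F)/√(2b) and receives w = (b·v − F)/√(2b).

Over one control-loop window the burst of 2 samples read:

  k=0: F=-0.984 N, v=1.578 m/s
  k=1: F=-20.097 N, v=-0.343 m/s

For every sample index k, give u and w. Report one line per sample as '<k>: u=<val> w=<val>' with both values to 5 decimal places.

k=0: b·v=4.91×1.578=7.74798; √(2b)=3.13369; u=(7.74798+(-0.984))/3.13369=2.15847, w=(7.74798−(-0.984))/3.13369=2.78649
k=1: b·v=4.91×(-0.343)=-1.68413; √(2b)=3.13369; u=(-1.68413+(-20.097))/3.13369=-6.95064, w=(-1.68413−(-20.097))/3.13369=5.87578

0: u=2.15847 w=2.78649
1: u=-6.95064 w=5.87578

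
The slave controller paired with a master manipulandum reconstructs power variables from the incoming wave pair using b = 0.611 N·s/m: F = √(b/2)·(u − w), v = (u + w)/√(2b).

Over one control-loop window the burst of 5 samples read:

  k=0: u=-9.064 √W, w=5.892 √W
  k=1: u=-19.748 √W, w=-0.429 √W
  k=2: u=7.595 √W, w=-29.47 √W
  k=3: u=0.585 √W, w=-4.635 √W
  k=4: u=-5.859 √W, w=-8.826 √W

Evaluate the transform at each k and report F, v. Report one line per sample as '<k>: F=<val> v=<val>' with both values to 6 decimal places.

k=0: u−w=-14.956000, u+w=-3.172000; √(b/2)=0.552721, √(2b)=1.105441; F=0.552721×(-14.956)=-8.266488, v=-3.172000/1.105441=-2.869443
k=1: u−w=-19.319000, u+w=-20.177000; √(b/2)=0.552721, √(2b)=1.105441; F=0.552721×(-19.319)=-10.678008, v=-20.177000/1.105441=-18.252443
k=2: u−w=37.065000, u+w=-21.875000; √(b/2)=0.552721, √(2b)=1.105441; F=0.552721×37.065=20.486587, v=-21.875000/1.105441=-19.788481
k=3: u−w=5.220000, u+w=-4.050000; √(b/2)=0.552721, √(2b)=1.105441; F=0.552721×5.22=2.885201, v=-4.050000/1.105441=-3.663696
k=4: u−w=2.967000, u+w=-14.685000; √(b/2)=0.552721, √(2b)=1.105441; F=0.552721×2.967=1.639922, v=-14.685000/1.105441=-13.284290

0: F=-8.266488 v=-2.869443
1: F=-10.678008 v=-18.252443
2: F=20.486587 v=-19.788481
3: F=2.885201 v=-3.663696
4: F=1.639922 v=-13.284290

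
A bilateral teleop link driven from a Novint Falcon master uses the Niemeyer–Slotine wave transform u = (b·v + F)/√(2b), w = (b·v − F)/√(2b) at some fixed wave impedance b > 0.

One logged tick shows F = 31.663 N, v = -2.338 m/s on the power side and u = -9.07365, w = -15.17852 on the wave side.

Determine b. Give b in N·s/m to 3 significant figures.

b = 53.8 N·s/m

u + w = -24.2522;  u + w = √(2b)·v, so √(2b) = -24.2522/(-2.338) = 10.3730.
b = (√(2b))²/2 = 107.6000/2 = 53.8000.
(Check via u − w = 2F/√(2b): u − w = 6.1049, 2F/√(2b) = 6.1049.)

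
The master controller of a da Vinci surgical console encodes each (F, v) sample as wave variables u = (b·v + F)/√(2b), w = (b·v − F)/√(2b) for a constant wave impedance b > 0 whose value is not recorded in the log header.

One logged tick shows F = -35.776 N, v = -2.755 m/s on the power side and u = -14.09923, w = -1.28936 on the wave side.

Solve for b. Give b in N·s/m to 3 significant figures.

b = 15.6 N·s/m

u + w = -15.38859;  u + w = √(2b)·v, so √(2b) = -15.38859/(-2.755) = 5.58570.
b = (√(2b))²/2 = 31.19999/2 = 15.59999.
(Check via u − w = 2F/√(2b): u − w = -12.80987, 2F/√(2b) = -12.80986.)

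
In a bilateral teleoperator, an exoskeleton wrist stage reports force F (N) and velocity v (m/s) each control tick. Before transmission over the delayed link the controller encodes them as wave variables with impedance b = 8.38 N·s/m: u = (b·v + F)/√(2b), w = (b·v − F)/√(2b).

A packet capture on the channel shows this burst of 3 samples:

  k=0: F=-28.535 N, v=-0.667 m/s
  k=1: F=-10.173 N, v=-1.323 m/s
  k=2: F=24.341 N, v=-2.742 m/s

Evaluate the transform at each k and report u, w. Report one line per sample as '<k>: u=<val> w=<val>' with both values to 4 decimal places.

0: u=-8.3354 w=5.6048
1: u=-5.1930 w=-0.2232
2: u=0.3329 w=-11.5584

k=0: b·v=8.38×(-0.667)=-5.5895; √(2b)=4.0939; u=(-5.5895+(-28.535))/4.0939=-8.3354, w=(-5.5895−(-28.535))/4.0939=5.6048
k=1: b·v=8.38×(-1.323)=-11.0867; √(2b)=4.0939; u=(-11.0867+(-10.173))/4.0939=-5.1930, w=(-11.0867−(-10.173))/4.0939=-0.2232
k=2: b·v=8.38×(-2.742)=-22.9780; √(2b)=4.0939; u=(-22.9780+24.341)/4.0939=0.3329, w=(-22.9780−24.341)/4.0939=-11.5584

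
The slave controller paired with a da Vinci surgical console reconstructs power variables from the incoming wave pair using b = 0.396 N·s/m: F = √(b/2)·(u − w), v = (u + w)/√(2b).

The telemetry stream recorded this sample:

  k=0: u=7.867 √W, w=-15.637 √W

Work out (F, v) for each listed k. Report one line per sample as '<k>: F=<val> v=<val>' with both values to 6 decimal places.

0: F=10.458620 v=-8.730888

k=0: u−w=23.504000, u+w=-7.770000; √(b/2)=0.444972, √(2b)=0.889944; F=0.444972×23.504=10.458620, v=-7.770000/0.889944=-8.730888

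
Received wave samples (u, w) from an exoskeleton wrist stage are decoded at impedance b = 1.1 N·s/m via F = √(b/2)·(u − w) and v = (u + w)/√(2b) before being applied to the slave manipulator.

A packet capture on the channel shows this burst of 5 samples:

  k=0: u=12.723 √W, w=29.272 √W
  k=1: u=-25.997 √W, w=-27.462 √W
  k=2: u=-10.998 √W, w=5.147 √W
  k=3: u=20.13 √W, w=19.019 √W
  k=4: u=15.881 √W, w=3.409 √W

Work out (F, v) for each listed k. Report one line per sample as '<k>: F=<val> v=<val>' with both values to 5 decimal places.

k=0: u−w=-16.54900, u+w=41.99500; √(b/2)=0.74162, √(2b)=1.48324; F=0.74162×(-16.549)=-12.27307, v=41.99500/1.48324=28.31302
k=1: u−w=1.46500, u+w=-53.45900; √(b/2)=0.74162, √(2b)=1.48324; F=0.74162×1.465=1.08647, v=-53.45900/1.48324=-36.04205
k=2: u−w=-16.14500, u+w=-5.85100; √(b/2)=0.74162, √(2b)=1.48324; F=0.74162×(-16.145)=-11.97345, v=-5.85100/1.48324=-3.94474
k=3: u−w=1.11100, u+w=39.14900; √(b/2)=0.74162, √(2b)=1.48324; F=0.74162×1.111=0.82394, v=39.14900/1.48324=26.39425
k=4: u−w=12.47200, u+w=19.29000; √(b/2)=0.74162, √(2b)=1.48324; F=0.74162×12.472=9.24948, v=19.29000/1.48324=13.00532

0: F=-12.27307 v=28.31302
1: F=1.08647 v=-36.04205
2: F=-11.97345 v=-3.94474
3: F=0.82394 v=26.39425
4: F=9.24948 v=13.00532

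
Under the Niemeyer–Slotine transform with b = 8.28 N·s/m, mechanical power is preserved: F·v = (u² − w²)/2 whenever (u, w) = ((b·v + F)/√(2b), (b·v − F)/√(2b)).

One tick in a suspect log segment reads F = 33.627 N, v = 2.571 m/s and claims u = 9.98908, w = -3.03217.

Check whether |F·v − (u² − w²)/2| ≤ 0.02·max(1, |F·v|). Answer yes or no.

no

F·v = 33.627×2.571 = 86.45502 W.
(u² − w²)/2 = (99.78172 − 9.19405)/2 = 45.29383 W.
|Δ| = 41.16118;  2% of max(1, |F·v|) = 1.72910.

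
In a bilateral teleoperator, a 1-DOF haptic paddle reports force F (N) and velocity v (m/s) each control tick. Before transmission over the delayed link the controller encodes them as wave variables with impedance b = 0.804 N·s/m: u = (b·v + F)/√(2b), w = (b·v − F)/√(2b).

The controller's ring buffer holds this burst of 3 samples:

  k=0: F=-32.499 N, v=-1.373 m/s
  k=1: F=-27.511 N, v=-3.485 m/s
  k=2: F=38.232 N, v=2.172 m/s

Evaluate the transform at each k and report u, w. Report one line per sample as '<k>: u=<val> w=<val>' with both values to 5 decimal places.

0: u=-26.49925 w=24.75819
1: u=-23.90480 w=19.48557
2: u=31.52689 w=-28.77265

k=0: b·v=0.804×(-1.373)=-1.10389; √(2b)=1.26807; u=(-1.10389+(-32.499))/1.26807=-26.49925, w=(-1.10389−(-32.499))/1.26807=24.75819
k=1: b·v=0.804×(-3.485)=-2.80194; √(2b)=1.26807; u=(-2.80194+(-27.511))/1.26807=-23.90480, w=(-2.80194−(-27.511))/1.26807=19.48557
k=2: b·v=0.804×2.172=1.74629; √(2b)=1.26807; u=(1.74629+38.232)/1.26807=31.52689, w=(1.74629−38.232)/1.26807=-28.77265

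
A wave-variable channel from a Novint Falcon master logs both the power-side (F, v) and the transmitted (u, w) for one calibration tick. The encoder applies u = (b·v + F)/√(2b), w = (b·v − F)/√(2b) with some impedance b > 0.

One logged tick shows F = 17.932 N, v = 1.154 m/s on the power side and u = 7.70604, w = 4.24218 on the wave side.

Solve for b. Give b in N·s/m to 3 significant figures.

u + w = 11.94822;  u + w = √(2b)·v, so √(2b) = 11.94822/1.154 = 10.35374.
b = (√(2b))²/2 = 107.20000/2 = 53.60000.
(Check via u − w = 2F/√(2b): u − w = 3.46386, 2F/√(2b) = 3.46387.)

b = 53.6 N·s/m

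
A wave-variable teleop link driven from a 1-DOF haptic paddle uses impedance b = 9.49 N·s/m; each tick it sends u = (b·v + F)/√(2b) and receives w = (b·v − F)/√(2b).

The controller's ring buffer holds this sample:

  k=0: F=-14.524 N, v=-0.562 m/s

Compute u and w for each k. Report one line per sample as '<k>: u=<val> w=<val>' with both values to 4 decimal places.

0: u=-4.5580 w=2.1096

k=0: b·v=9.49×(-0.562)=-5.3334; √(2b)=4.3566; u=(-5.3334+(-14.524))/4.3566=-4.5580, w=(-5.3334−(-14.524))/4.3566=2.1096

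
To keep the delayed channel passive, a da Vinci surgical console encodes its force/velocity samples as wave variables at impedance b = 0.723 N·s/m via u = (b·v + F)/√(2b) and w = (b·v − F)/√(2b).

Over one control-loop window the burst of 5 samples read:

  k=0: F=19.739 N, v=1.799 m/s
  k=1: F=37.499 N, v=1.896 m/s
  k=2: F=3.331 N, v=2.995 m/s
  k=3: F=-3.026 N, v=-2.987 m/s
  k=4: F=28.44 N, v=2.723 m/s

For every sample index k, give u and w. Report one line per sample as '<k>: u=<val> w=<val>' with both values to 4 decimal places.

0: u=17.4967 w=-15.3334
1: u=32.3242 w=-30.0443
2: u=4.5708 w=-0.9693
3: u=-4.3124 w=0.7205
4: u=25.2880 w=-22.0136

k=0: b·v=0.723×1.799=1.3007; √(2b)=1.2025; u=(1.3007+19.739)/1.2025=17.4967, w=(1.3007−19.739)/1.2025=-15.3334
k=1: b·v=0.723×1.896=1.3708; √(2b)=1.2025; u=(1.3708+37.499)/1.2025=32.3242, w=(1.3708−37.499)/1.2025=-30.0443
k=2: b·v=0.723×2.995=2.1654; √(2b)=1.2025; u=(2.1654+3.331)/1.2025=4.5708, w=(2.1654−3.331)/1.2025=-0.9693
k=3: b·v=0.723×(-2.987)=-2.1596; √(2b)=1.2025; u=(-2.1596+(-3.026))/1.2025=-4.3124, w=(-2.1596−(-3.026))/1.2025=0.7205
k=4: b·v=0.723×2.723=1.9687; √(2b)=1.2025; u=(1.9687+28.44)/1.2025=25.2880, w=(1.9687−28.44)/1.2025=-22.0136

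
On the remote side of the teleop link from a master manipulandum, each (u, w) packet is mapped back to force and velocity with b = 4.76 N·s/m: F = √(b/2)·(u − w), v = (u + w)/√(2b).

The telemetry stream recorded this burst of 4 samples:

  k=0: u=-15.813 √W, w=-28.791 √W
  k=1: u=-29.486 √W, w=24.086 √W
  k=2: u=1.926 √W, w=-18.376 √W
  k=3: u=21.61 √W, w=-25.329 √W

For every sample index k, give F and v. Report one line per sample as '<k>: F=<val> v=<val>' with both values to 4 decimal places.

k=0: u−w=12.9780, u+w=-44.6040; √(b/2)=1.5427, √(2b)=3.0854; F=1.5427×12.978=20.0215, v=-44.6040/3.0854=-14.4562
k=1: u−w=-53.5720, u+w=-5.4000; √(b/2)=1.5427, √(2b)=3.0854; F=1.5427×(-53.572)=-82.6469, v=-5.4000/3.0854=-1.7502
k=2: u−w=20.3020, u+w=-16.4500; √(b/2)=1.5427, √(2b)=3.0854; F=1.5427×20.302=31.3204, v=-16.4500/3.0854=-5.3315
k=3: u−w=46.9390, u+w=-3.7190; √(b/2)=1.5427, √(2b)=3.0854; F=1.5427×46.939=72.4140, v=-3.7190/3.0854=-1.2053

0: F=20.0215 v=-14.4562
1: F=-82.6469 v=-1.7502
2: F=31.3204 v=-5.3315
3: F=72.4140 v=-1.2053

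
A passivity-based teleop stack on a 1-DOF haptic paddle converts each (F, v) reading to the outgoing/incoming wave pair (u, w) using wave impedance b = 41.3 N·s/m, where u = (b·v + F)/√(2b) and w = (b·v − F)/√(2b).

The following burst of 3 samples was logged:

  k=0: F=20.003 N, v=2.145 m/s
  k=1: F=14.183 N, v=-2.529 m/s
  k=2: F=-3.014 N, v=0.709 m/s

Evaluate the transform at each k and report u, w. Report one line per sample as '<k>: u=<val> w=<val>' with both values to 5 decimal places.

0: u=11.94829 w=7.54644
1: u=-9.93180 w=-13.05290
2: u=2.89023 w=3.55349

k=0: b·v=41.3×2.145=88.58850; √(2b)=9.08845; u=(88.58850+20.003)/9.08845=11.94829, w=(88.58850−20.003)/9.08845=7.54644
k=1: b·v=41.3×(-2.529)=-104.44770; √(2b)=9.08845; u=(-104.44770+14.183)/9.08845=-9.93180, w=(-104.44770−14.183)/9.08845=-13.05290
k=2: b·v=41.3×0.709=29.28170; √(2b)=9.08845; u=(29.28170+(-3.014))/9.08845=2.89023, w=(29.28170−(-3.014))/9.08845=3.55349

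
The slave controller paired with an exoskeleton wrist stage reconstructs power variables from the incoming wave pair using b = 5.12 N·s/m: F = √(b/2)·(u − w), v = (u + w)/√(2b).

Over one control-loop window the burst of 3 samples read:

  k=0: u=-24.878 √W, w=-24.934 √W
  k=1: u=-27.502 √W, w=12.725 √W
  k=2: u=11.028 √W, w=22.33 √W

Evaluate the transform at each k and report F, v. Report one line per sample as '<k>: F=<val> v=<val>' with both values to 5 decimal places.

k=0: u−w=0.05600, u+w=-49.81200; √(b/2)=1.60000, √(2b)=3.20000; F=1.60000×0.056=0.08960, v=-49.81200/3.20000=-15.56625
k=1: u−w=-40.22700, u+w=-14.77700; √(b/2)=1.60000, √(2b)=3.20000; F=1.60000×(-40.227)=-64.36320, v=-14.77700/3.20000=-4.61781
k=2: u−w=-11.30200, u+w=33.35800; √(b/2)=1.60000, √(2b)=3.20000; F=1.60000×(-11.302)=-18.08320, v=33.35800/3.20000=10.42437

0: F=0.08960 v=-15.56625
1: F=-64.36320 v=-4.61781
2: F=-18.08320 v=10.42437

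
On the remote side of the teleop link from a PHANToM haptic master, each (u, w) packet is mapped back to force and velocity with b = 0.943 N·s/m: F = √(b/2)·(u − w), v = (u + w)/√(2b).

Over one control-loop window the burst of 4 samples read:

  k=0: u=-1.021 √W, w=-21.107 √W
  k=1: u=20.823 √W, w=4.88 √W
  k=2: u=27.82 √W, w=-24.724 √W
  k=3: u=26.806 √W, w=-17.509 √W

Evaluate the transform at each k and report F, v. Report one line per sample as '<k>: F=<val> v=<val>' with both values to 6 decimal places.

0: F=13.792224 v=-16.112811
1: F=10.947398 v=18.715997
2: F=36.079788 v=2.254395
3: F=30.429275 v=6.769740

k=0: u−w=20.086000, u+w=-22.128000; √(b/2)=0.686659, √(2b)=1.373317; F=0.686659×20.086=13.792224, v=-22.128000/1.373317=-16.112811
k=1: u−w=15.943000, u+w=25.703000; √(b/2)=0.686659, √(2b)=1.373317; F=0.686659×15.943=10.947398, v=25.703000/1.373317=18.715997
k=2: u−w=52.544000, u+w=3.096000; √(b/2)=0.686659, √(2b)=1.373317; F=0.686659×52.544=36.079788, v=3.096000/1.373317=2.254395
k=3: u−w=44.315000, u+w=9.297000; √(b/2)=0.686659, √(2b)=1.373317; F=0.686659×44.315=30.429275, v=9.297000/1.373317=6.769740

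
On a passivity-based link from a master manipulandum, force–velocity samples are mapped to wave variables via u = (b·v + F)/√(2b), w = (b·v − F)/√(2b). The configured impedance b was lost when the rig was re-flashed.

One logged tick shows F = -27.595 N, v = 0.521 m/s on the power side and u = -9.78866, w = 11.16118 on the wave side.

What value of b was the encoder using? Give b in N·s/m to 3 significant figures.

b = 3.47 N·s/m

u + w = 1.3725;  u + w = √(2b)·v, so √(2b) = 1.3725/0.521 = 2.6344.
b = (√(2b))²/2 = 6.9400/2 = 3.4700.
(Check via u − w = 2F/√(2b): u − w = -20.9498, 2F/√(2b) = -20.9498.)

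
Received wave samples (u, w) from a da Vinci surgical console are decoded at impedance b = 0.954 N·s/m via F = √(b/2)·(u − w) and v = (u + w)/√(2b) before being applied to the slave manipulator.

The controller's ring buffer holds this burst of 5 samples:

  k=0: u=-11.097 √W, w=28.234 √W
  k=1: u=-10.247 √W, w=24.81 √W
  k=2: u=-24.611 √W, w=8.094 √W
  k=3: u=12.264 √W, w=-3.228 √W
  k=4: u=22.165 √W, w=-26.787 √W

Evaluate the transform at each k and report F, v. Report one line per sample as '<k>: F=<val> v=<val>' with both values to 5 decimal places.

k=0: u−w=-39.33100, u+w=17.13700; √(b/2)=0.69065, √(2b)=1.38130; F=0.69065×(-39.331)=-27.16403, v=17.13700/1.38130=12.40640
k=1: u−w=-35.05700, u+w=14.56300; √(b/2)=0.69065, √(2b)=1.38130; F=0.69065×(-35.057)=-24.21218, v=14.56300/1.38130=10.54294
k=2: u−w=-32.70500, u+w=-16.51700; √(b/2)=0.69065, √(2b)=1.38130; F=0.69065×(-32.705)=-22.58777, v=-16.51700/1.38130=-11.95754
k=3: u−w=15.49200, u+w=9.03600; √(b/2)=0.69065, √(2b)=1.38130; F=0.69065×15.492=10.69958, v=9.03600/1.38130=6.54165
k=4: u−w=48.95200, u+w=-4.62200; √(b/2)=0.69065, √(2b)=1.38130; F=0.69065×48.952=33.80879, v=-4.62200/1.38130=-3.34611

0: F=-27.16403 v=12.40640
1: F=-24.21218 v=10.54294
2: F=-22.58777 v=-11.95754
3: F=10.69958 v=6.54165
4: F=33.80879 v=-3.34611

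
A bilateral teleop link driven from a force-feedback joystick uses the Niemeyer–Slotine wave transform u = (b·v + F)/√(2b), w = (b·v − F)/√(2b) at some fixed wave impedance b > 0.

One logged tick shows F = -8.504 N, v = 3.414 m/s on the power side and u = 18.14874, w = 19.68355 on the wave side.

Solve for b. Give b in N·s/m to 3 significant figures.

b = 61.4 N·s/m

u + w = 37.83229;  u + w = √(2b)·v, so √(2b) = 37.83229/3.414 = 11.08151.
b = (√(2b))²/2 = 122.79996/2 = 61.39998.
(Check via u − w = 2F/√(2b): u − w = -1.53481, 2F/√(2b) = -1.53481.)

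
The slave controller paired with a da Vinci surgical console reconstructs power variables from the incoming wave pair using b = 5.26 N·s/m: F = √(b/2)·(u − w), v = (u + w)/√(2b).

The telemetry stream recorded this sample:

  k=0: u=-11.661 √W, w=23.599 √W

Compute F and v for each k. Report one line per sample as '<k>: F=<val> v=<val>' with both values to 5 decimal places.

0: F=-57.18211 v=3.68064

k=0: u−w=-35.26000, u+w=11.93800; √(b/2)=1.62173, √(2b)=3.24345; F=1.62173×(-35.26)=-57.18211, v=11.93800/3.24345=3.68064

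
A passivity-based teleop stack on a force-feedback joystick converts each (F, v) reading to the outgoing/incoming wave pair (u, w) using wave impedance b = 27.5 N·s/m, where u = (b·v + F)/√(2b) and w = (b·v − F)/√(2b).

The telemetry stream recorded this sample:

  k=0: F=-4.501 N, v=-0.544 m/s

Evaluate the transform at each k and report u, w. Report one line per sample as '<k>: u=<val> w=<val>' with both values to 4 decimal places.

k=0: b·v=27.5×(-0.544)=-14.9600; √(2b)=7.4162; u=(-14.9600+(-4.501))/7.4162=-2.6241, w=(-14.9600−(-4.501))/7.4162=-1.4103

0: u=-2.6241 w=-1.4103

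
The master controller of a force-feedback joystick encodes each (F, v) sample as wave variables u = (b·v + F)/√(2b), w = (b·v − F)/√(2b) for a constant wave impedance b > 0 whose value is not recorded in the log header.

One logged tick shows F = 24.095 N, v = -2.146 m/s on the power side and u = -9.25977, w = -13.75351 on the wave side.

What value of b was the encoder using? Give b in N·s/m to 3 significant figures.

b = 57.5 N·s/m

u + w = -23.0133;  u + w = √(2b)·v, so √(2b) = -23.0133/(-2.146) = 10.7238.
b = (√(2b))²/2 = 114.9999/2 = 57.5000.
(Check via u − w = 2F/√(2b): u − w = 4.4937, 2F/√(2b) = 4.4937.)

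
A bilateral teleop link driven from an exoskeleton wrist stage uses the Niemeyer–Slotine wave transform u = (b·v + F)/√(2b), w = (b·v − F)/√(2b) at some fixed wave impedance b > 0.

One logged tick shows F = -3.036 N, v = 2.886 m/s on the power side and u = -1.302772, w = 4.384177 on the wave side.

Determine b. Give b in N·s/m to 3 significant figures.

b = 0.57 N·s/m

u + w = 3.081405;  u + w = √(2b)·v, so √(2b) = 3.081405/2.886 = 1.067708.
b = (√(2b))²/2 = 1.140000/2 = 0.570000.
(Check via u − w = 2F/√(2b): u − w = -5.686949, 2F/√(2b) = -5.686949.)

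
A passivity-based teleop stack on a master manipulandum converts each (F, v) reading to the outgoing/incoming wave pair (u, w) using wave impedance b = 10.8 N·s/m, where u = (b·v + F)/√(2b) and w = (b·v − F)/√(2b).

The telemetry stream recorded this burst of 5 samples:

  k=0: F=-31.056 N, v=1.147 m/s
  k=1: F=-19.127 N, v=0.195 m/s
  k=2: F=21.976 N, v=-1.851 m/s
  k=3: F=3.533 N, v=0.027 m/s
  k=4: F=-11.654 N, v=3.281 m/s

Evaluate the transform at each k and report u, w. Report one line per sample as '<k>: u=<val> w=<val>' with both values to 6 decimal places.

k=0: b·v=10.8×1.147=12.387600; √(2b)=4.647580; u=(12.387600+(-31.056))/4.647580=-4.016800, w=(12.387600−(-31.056))/4.647580=9.347574
k=1: b·v=10.8×0.195=2.106000; √(2b)=4.647580; u=(2.106000+(-19.127))/4.647580=-3.662336, w=(2.106000−(-19.127))/4.647580=4.568614
k=2: b·v=10.8×(-1.851)=-19.990800; √(2b)=4.647580; u=(-19.990800+21.976)/4.647580=0.427147, w=(-19.990800−21.976)/4.647580=-9.029818
k=3: b·v=10.8×0.027=0.291600; √(2b)=4.647580; u=(0.291600+3.533)/4.647580=0.822923, w=(0.291600−3.533)/4.647580=-0.697438
k=4: b·v=10.8×3.281=35.434800; √(2b)=4.647580; u=(35.434800+(-11.654))/4.647580=5.116813, w=(35.434800−(-11.654))/4.647580=10.131897

0: u=-4.016800 w=9.347574
1: u=-3.662336 w=4.568614
2: u=0.427147 w=-9.029818
3: u=0.822923 w=-0.697438
4: u=5.116813 w=10.131897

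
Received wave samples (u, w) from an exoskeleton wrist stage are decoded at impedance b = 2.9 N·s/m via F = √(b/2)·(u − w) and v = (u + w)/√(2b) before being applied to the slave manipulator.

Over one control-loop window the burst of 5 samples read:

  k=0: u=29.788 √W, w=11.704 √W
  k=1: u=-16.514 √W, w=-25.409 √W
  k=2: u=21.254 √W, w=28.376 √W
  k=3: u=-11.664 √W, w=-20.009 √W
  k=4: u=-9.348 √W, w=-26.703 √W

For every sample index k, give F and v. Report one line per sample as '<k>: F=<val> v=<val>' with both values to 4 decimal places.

k=0: u−w=18.0840, u+w=41.4920; √(b/2)=1.2042, √(2b)=2.4083; F=1.2042×18.084=21.7760, v=41.4920/2.4083=17.2286
k=1: u−w=8.8950, u+w=-41.9230; √(b/2)=1.2042, √(2b)=2.4083; F=1.2042×8.895=10.7110, v=-41.9230/2.4083=-17.4076
k=2: u−w=-7.1220, u+w=49.6300; √(b/2)=1.2042, √(2b)=2.4083; F=1.2042×(-7.122)=-8.5760, v=49.6300/2.4083=20.6077
k=3: u−w=8.3450, u+w=-31.6730; √(b/2)=1.2042, √(2b)=2.4083; F=1.2042×8.345=10.0487, v=-31.6730/2.4083=-13.1515
k=4: u−w=17.3550, u+w=-36.0510; √(b/2)=1.2042, √(2b)=2.4083; F=1.2042×17.355=20.8982, v=-36.0510/2.4083=-14.9694

0: F=21.7760 v=17.2286
1: F=10.7110 v=-17.4076
2: F=-8.5760 v=20.6077
3: F=10.0487 v=-13.1515
4: F=20.8982 v=-14.9694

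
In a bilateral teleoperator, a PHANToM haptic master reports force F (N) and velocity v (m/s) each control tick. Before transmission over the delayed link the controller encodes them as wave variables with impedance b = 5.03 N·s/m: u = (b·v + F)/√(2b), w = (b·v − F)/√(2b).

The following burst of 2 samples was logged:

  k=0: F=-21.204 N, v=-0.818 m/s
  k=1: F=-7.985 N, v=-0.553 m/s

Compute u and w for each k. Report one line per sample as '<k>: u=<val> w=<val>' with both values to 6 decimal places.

0: u=-7.982514 w=5.388022
1: u=-3.394526 w=1.640548

k=0: b·v=5.03×(-0.818)=-4.114540; √(2b)=3.171750; u=(-4.114540+(-21.204))/3.171750=-7.982514, w=(-4.114540−(-21.204))/3.171750=5.388022
k=1: b·v=5.03×(-0.553)=-2.781590; √(2b)=3.171750; u=(-2.781590+(-7.985))/3.171750=-3.394526, w=(-2.781590−(-7.985))/3.171750=1.640548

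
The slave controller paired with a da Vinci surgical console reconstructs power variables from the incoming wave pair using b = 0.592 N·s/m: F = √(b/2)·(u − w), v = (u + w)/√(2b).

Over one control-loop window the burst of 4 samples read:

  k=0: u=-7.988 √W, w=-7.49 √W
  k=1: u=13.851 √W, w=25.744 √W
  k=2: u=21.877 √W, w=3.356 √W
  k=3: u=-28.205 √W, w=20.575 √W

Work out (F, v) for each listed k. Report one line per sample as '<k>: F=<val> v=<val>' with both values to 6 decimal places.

k=0: u−w=-0.498000, u+w=-15.478000; √(b/2)=0.544059, √(2b)=1.088118; F=0.544059×(-0.498)=-0.270941, v=-15.478000/1.088118=-14.224565
k=1: u−w=-11.893000, u+w=39.595000; √(b/2)=0.544059, √(2b)=1.088118; F=0.544059×(-11.893)=-6.470492, v=39.595000/1.088118=36.388529
k=2: u−w=18.521000, u+w=25.233000; √(b/2)=0.544059, √(2b)=1.088118; F=0.544059×18.521=10.076513, v=25.233000/1.088118=23.189588
k=3: u−w=-48.780000, u+w=-7.630000; √(b/2)=0.544059, √(2b)=1.088118; F=0.544059×(-48.78)=-26.539189, v=-7.630000/1.088118=-7.012109

0: F=-0.270941 v=-14.224565
1: F=-6.470492 v=36.388529
2: F=10.076513 v=23.189588
3: F=-26.539189 v=-7.012109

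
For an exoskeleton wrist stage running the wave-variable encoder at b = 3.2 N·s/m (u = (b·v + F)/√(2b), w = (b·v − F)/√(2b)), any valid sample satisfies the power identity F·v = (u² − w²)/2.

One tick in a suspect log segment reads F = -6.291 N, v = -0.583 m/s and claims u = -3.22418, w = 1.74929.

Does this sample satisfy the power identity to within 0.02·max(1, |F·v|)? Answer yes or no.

F·v = (-6.291)×(-0.583) = 3.66765 W.
(u² − w²)/2 = (10.39534 − 3.06002)/2 = 3.66766 W.
|Δ| = 0.00001;  2% of max(1, |F·v|) = 0.07335.

yes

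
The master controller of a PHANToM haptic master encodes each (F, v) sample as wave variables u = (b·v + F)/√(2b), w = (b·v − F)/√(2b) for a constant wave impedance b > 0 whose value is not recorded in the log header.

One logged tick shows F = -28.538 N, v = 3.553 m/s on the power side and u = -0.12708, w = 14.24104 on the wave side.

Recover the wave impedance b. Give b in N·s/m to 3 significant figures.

u + w = 14.11396;  u + w = √(2b)·v, so √(2b) = 14.11396/3.553 = 3.97241.
b = (√(2b))²/2 = 15.78001/2 = 7.89001.
(Check via u − w = 2F/√(2b): u − w = -14.36812, 2F/√(2b) = -14.36812.)

b = 7.89 N·s/m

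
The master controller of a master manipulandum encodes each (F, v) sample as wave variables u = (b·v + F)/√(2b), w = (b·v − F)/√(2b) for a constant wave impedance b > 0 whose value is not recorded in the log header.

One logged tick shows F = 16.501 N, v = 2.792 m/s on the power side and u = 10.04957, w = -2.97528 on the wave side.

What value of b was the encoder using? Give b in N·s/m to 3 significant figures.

u + w = 7.0743;  u + w = √(2b)·v, so √(2b) = 7.0743/2.792 = 2.5338.
b = (√(2b))²/2 = 6.4200/2 = 3.2100.
(Check via u − w = 2F/√(2b): u − w = 13.0248, 2F/√(2b) = 13.0249.)

b = 3.21 N·s/m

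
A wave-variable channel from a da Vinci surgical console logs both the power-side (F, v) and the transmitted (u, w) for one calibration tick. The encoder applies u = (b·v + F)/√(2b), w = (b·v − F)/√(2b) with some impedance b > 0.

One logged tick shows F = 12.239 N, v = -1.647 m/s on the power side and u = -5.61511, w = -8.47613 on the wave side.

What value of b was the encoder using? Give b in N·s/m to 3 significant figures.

u + w = -14.0912;  u + w = √(2b)·v, so √(2b) = -14.0912/(-1.647) = 8.5557.
b = (√(2b))²/2 = 73.2000/2 = 36.6000.
(Check via u − w = 2F/√(2b): u − w = 2.8610, 2F/√(2b) = 2.8610.)

b = 36.6 N·s/m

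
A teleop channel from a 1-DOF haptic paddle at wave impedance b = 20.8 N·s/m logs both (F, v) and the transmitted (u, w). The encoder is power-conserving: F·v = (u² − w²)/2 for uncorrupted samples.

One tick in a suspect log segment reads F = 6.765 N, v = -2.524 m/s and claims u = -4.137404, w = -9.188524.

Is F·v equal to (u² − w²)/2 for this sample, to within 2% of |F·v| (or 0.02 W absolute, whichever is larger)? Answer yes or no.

F·v = 6.765×(-2.524) = -17.074860 W.
(u² − w²)/2 = (17.118112 − 84.428973)/2 = -33.655431 W.
|Δ| = 16.580571;  2% of max(1, |F·v|) = 0.341497.

no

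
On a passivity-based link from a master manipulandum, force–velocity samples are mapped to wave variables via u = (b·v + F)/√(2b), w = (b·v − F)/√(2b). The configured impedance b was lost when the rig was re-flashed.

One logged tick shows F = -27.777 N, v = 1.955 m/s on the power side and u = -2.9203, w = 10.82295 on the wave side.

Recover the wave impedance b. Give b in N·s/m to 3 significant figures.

b = 8.17 N·s/m

u + w = 7.90265;  u + w = √(2b)·v, so √(2b) = 7.90265/1.955 = 4.04228.
b = (√(2b))²/2 = 16.34000/2 = 8.17000.
(Check via u − w = 2F/√(2b): u − w = -13.74325, 2F/√(2b) = -13.74325.)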